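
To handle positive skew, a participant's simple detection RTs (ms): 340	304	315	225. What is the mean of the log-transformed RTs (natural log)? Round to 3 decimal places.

ln(RT): 5.8289, 5.7170, 5.7526, 5.4161
Σ ln(RT) = 22.7146
Mean = 22.7146/4 = 5.67866

5.679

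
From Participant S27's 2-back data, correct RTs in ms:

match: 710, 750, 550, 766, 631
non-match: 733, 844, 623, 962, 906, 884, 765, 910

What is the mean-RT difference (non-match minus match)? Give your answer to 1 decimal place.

147.0 ms

M(match) = 3407/5 = 681.400
M(non-match) = 6627/8 = 828.375
Difference = 828.375 − 681.400 = 146.975 ms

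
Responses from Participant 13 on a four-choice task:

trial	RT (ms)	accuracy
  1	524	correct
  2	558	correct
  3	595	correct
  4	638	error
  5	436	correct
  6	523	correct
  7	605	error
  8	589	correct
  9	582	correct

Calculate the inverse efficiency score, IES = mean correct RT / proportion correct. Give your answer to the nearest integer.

699 ms

Correct trials (n=7): 524, 558, 595, 436, 523, 589, 582
Mean correct RT = 3807/7 = 543.8571 ms
Proportion correct = 7/9
IES = 543.8571 / (7/9) = 699.245 ms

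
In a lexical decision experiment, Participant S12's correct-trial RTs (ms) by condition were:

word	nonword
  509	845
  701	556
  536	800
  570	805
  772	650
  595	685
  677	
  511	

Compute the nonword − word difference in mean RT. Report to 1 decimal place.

M(word) = 4871/8 = 608.875
M(nonword) = 4341/6 = 723.500
Difference = 723.500 − 608.875 = 114.625 ms

114.6 ms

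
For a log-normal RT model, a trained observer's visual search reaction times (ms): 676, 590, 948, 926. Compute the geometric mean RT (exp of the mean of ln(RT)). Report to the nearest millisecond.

ln(RT): 6.5162, 6.3801, 6.8544, 6.8309
Mean ln(RT) = 26.5815/4 = 6.64539
Geometric mean = exp(6.64539) = 769.23 ms

769 ms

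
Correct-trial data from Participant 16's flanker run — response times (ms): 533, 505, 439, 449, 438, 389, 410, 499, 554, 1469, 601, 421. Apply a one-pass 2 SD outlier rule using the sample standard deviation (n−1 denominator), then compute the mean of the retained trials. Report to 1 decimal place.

476.2 ms

n = 12, ΣRT = 6707, M = 558.917
Σ(x−M)² = 948366.92; s = √(948366.92/11) = 293.624
Cutoffs: 558.917 ± 2·293.624 → [-28.3, 1146.2]
Outside: 1469 → excluded.
Retained (n=11): Σ = 5238, mean = 5238/11 = 476.182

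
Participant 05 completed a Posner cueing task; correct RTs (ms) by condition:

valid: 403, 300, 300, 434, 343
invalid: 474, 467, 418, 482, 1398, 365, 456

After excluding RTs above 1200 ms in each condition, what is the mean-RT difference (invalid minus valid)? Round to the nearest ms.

invalid: exclude 1398
M(valid) = 1780/5 = 356.000
M(invalid) = 2662/6 = 443.667
Difference = 443.667 − 356.000 = 87.667 ms

88 ms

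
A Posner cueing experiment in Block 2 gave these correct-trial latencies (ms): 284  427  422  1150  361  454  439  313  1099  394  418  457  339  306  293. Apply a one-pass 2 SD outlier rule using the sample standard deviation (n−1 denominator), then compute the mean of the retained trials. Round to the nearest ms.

n = 15, ΣRT = 7156, M = 477.067
Σ(x−M)² = 1017822.93; s = √(1017822.93/14) = 269.632
Cutoffs: 477.067 ± 2·269.632 → [-62.2, 1016.3]
Outside: 1099, 1150 → excluded.
Retained (n=13): Σ = 4907, mean = 4907/13 = 377.462

377 ms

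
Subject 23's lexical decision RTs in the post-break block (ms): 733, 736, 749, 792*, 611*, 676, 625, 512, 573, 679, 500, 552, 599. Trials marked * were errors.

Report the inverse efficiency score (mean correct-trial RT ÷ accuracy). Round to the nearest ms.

745 ms

Correct trials (n=11): 733, 736, 749, 676, 625, 512, 573, 679, 500, 552, 599
Mean correct RT = 6934/11 = 630.3636 ms
Proportion correct = 11/13
IES = 630.3636 / (11/13) = 744.975 ms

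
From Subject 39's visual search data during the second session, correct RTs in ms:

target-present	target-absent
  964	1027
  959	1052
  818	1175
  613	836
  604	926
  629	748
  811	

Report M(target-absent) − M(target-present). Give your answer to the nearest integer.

190 ms

M(target-present) = 5398/7 = 771.143
M(target-absent) = 5764/6 = 960.667
Difference = 960.667 − 771.143 = 189.524 ms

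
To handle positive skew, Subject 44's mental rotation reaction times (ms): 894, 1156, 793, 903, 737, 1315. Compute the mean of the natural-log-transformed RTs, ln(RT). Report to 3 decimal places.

ln(RT): 6.7957, 7.0527, 6.6758, 6.8057, 6.6026, 7.1816
Σ ln(RT) = 41.1142
Mean = 41.1142/6 = 6.85236

6.852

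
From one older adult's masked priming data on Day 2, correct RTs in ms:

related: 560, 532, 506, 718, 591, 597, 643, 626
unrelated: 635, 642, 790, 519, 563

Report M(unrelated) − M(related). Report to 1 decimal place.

33.2 ms

M(related) = 4773/8 = 596.625
M(unrelated) = 3149/5 = 629.800
Difference = 629.800 − 596.625 = 33.175 ms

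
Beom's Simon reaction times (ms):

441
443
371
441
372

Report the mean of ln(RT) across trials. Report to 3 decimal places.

ln(RT): 6.0890, 6.0936, 5.9162, 6.0890, 5.9189
Σ ln(RT) = 30.1068
Mean = 30.1068/5 = 6.02135

6.021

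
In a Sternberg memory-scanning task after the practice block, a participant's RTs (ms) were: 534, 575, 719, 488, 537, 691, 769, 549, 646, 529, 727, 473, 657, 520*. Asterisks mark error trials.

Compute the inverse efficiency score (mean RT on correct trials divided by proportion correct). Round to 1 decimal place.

653.9 ms

Correct trials (n=13): 534, 575, 719, 488, 537, 691, 769, 549, 646, 529, 727, 473, 657
Mean correct RT = 7894/13 = 607.2308 ms
Proportion correct = 13/14
IES = 607.2308 / (13/14) = 653.941 ms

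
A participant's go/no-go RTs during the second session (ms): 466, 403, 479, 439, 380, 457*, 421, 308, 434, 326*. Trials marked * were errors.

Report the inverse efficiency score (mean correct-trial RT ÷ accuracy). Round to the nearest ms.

520 ms

Correct trials (n=8): 466, 403, 479, 439, 380, 421, 308, 434
Mean correct RT = 3330/8 = 416.2500 ms
Proportion correct = 8/10
IES = 416.2500 / (8/10) = 520.312 ms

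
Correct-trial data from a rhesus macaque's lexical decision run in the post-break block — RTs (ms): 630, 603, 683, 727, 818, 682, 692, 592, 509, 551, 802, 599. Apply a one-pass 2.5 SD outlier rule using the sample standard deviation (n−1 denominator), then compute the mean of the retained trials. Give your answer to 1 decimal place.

657.3 ms

n = 12, ΣRT = 7888, M = 657.333
Σ(x−M)² = 98744.67; s = √(98744.67/11) = 94.746
Cutoffs: 657.333 ± 2.5·94.746 → [420.5, 894.2]
No RTs fall outside the cutoffs; all 12 retained. Mean = 7888/12 = 657.333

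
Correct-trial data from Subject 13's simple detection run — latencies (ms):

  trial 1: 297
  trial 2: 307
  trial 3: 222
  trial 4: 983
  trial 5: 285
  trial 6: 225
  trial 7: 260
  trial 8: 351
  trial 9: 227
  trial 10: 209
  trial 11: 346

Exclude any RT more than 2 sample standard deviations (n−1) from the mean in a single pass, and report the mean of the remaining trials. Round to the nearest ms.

273 ms

n = 11, ΣRT = 3712, M = 337.455
Σ(x−M)² = 482976.73; s = √(482976.73/10) = 219.767
Cutoffs: 337.455 ± 2·219.767 → [-102.1, 777.0]
Outside: 983 → excluded.
Retained (n=10): Σ = 2729, mean = 2729/10 = 272.900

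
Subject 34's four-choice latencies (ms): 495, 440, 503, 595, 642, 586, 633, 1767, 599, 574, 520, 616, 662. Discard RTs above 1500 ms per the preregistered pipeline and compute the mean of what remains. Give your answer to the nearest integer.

Excluded: 1767
Retained (n=12): Σ = 6865
Mean = 6865/12 = 572.0833

572 ms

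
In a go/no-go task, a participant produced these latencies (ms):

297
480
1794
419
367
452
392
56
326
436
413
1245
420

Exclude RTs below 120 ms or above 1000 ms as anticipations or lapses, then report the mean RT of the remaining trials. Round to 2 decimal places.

400.20 ms

Excluded: 56, 1245, 1794
Retained (n=10): Σ = 4002
Mean = 4002/10 = 400.2000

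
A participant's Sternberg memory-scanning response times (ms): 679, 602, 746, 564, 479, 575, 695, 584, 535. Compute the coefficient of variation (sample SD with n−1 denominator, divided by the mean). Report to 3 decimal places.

0.139

n = 9, Σ = 5459, M = 606.5556
Σ(x−M)² = 57242.222; s = √(57242.222/8) = 84.5889
CV = 84.5889 / 606.5556 = 0.13946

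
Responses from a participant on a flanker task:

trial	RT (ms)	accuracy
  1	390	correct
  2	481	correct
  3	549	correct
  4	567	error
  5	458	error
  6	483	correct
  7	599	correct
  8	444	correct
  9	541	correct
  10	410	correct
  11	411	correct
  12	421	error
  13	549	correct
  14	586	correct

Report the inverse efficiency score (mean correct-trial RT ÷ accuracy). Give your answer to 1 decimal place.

629.8 ms

Correct trials (n=11): 390, 481, 549, 483, 599, 444, 541, 410, 411, 549, 586
Mean correct RT = 5443/11 = 494.8182 ms
Proportion correct = 11/14
IES = 494.8182 / (11/14) = 629.769 ms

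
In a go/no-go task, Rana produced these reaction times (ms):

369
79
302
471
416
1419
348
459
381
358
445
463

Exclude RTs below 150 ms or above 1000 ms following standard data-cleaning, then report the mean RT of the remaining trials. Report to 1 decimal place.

Excluded: 79, 1419
Retained (n=10): Σ = 4012
Mean = 4012/10 = 401.2000

401.2 ms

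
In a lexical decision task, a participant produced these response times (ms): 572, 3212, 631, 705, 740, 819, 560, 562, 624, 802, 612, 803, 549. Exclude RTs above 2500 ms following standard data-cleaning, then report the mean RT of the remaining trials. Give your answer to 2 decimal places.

664.92 ms

Excluded: 3212
Retained (n=12): Σ = 7979
Mean = 7979/12 = 664.9167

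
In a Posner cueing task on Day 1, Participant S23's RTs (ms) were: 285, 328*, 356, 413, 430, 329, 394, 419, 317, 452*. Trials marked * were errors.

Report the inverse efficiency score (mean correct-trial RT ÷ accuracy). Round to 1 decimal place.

Correct trials (n=8): 285, 356, 413, 430, 329, 394, 419, 317
Mean correct RT = 2943/8 = 367.8750 ms
Proportion correct = 8/10
IES = 367.8750 / (8/10) = 459.844 ms

459.8 ms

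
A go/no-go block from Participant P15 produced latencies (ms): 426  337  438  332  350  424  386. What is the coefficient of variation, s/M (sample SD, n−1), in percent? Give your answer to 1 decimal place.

n = 7, Σ = 2693, M = 384.7143
Σ(x−M)² = 12349.429; s = √(12349.429/6) = 45.3678
CV = 45.3678 / 384.7143 = 0.11793 = 11.793%

11.8%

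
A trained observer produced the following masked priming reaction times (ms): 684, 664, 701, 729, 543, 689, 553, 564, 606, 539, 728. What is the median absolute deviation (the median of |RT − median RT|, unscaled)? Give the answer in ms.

Sorted: 539, 543, 553, 564, 606, 664, 684, 689, 701, 728, 729 → median = 664
|x − 664|: 20, 0, 37, 65, 121, 25, 111, 100, 58, 125, 64
Sorted deviations: 0, 20, 25, 37, 58, 64, 65, 100, 111, 121, 125 → MAD = 64

64 ms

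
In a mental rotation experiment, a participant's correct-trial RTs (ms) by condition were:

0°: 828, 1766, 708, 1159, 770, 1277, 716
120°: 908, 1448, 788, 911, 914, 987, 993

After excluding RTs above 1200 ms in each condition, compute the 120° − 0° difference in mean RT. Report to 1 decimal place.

0°: exclude 1766, 1277
120°: exclude 1448
M(0°) = 4181/5 = 836.200
M(120°) = 5501/6 = 916.833
Difference = 916.833 − 836.200 = 80.633 ms

80.6 ms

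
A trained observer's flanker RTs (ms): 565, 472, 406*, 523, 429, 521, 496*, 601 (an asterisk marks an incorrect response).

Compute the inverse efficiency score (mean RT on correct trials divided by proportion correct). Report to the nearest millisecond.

691 ms

Correct trials (n=6): 565, 472, 523, 429, 521, 601
Mean correct RT = 3111/6 = 518.5000 ms
Proportion correct = 6/8
IES = 518.5000 / (6/8) = 691.333 ms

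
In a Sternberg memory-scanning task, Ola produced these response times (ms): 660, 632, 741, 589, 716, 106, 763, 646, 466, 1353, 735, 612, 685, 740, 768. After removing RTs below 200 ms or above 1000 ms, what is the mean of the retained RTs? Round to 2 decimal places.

673.31 ms

Excluded: 106, 1353
Retained (n=13): Σ = 8753
Mean = 8753/13 = 673.3077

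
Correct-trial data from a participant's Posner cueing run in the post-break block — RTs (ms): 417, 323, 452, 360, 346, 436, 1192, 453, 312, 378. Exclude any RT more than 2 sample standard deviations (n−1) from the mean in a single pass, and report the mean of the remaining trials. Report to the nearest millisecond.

n = 10, ΣRT = 4669, M = 466.900
Σ(x−M)² = 608278.90; s = √(608278.90/9) = 259.974
Cutoffs: 466.900 ± 2·259.974 → [-53.0, 986.8]
Outside: 1192 → excluded.
Retained (n=9): Σ = 3477, mean = 3477/9 = 386.333

386 ms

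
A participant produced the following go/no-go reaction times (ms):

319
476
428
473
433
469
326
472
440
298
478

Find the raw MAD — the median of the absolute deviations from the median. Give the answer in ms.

33 ms

Sorted: 298, 319, 326, 428, 433, 440, 469, 472, 473, 476, 478 → median = 440
|x − 440|: 121, 36, 12, 33, 7, 29, 114, 32, 0, 142, 38
Sorted deviations: 0, 7, 12, 29, 32, 33, 36, 38, 114, 121, 142 → MAD = 33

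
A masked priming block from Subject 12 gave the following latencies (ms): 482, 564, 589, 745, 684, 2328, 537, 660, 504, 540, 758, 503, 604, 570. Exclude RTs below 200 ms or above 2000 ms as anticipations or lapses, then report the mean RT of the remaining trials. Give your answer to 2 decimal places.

Excluded: 2328
Retained (n=13): Σ = 7740
Mean = 7740/13 = 595.3846

595.38 ms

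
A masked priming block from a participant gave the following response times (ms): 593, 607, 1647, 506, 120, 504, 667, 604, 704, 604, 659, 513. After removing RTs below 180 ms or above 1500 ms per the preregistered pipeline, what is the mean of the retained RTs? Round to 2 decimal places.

Excluded: 120, 1647
Retained (n=10): Σ = 5961
Mean = 5961/10 = 596.1000

596.10 ms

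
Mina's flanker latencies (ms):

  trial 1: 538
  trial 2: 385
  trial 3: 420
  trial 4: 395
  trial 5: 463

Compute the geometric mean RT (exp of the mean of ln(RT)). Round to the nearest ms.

ln(RT): 6.2879, 5.9532, 6.0403, 5.9789, 6.1377
Mean ln(RT) = 30.3980/5 = 6.07959
Geometric mean = exp(6.07959) = 436.85 ms

437 ms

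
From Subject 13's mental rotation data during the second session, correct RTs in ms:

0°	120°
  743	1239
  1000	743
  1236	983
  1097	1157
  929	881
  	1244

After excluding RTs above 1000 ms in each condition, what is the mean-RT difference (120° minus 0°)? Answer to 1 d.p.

0°: exclude 1236, 1097
120°: exclude 1239, 1157, 1244
M(0°) = 2672/3 = 890.667
M(120°) = 2607/3 = 869.000
Difference = 869.000 − 890.667 = -21.667 ms

-21.7 ms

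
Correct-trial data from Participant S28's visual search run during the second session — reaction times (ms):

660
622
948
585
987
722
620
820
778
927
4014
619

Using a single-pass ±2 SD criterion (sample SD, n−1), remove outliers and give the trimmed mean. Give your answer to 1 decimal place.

n = 12, ΣRT = 12302, M = 1025.167
Σ(x−M)² = 9964035.67; s = √(9964035.67/11) = 951.747
Cutoffs: 1025.167 ± 2·951.747 → [-878.3, 2928.7]
Outside: 4014 → excluded.
Retained (n=11): Σ = 8288, mean = 8288/11 = 753.455

753.5 ms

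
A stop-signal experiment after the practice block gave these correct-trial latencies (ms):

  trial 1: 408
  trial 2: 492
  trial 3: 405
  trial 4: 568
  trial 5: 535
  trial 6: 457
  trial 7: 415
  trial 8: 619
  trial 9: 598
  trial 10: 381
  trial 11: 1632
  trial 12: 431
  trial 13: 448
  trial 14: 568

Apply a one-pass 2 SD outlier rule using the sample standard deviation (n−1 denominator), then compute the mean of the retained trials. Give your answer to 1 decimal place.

486.5 ms

n = 14, ΣRT = 7957, M = 568.357
Σ(x−M)² = 1298497.21; s = √(1298497.21/13) = 316.045
Cutoffs: 568.357 ± 2·316.045 → [-63.7, 1200.4]
Outside: 1632 → excluded.
Retained (n=13): Σ = 6325, mean = 6325/13 = 486.538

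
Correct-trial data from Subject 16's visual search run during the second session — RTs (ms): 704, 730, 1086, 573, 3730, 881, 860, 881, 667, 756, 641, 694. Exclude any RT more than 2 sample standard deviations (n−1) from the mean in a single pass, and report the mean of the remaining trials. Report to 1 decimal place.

770.3 ms

n = 12, ΣRT = 12203, M = 1016.917
Σ(x−M)² = 8240570.92; s = √(8240570.92/11) = 865.530
Cutoffs: 1016.917 ± 2·865.530 → [-714.1, 2748.0]
Outside: 3730 → excluded.
Retained (n=11): Σ = 8473, mean = 8473/11 = 770.273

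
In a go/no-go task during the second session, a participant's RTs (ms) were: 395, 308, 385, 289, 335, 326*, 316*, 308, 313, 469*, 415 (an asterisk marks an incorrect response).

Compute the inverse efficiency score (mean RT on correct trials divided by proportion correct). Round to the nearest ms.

472 ms

Correct trials (n=8): 395, 308, 385, 289, 335, 308, 313, 415
Mean correct RT = 2748/8 = 343.5000 ms
Proportion correct = 8/11
IES = 343.5000 / (8/11) = 472.312 ms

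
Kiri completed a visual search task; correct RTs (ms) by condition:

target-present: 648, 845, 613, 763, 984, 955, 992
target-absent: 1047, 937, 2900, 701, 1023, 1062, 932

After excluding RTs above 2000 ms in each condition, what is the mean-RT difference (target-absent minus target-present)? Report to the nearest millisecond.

122 ms

target-absent: exclude 2900
M(target-present) = 5800/7 = 828.571
M(target-absent) = 5702/6 = 950.333
Difference = 950.333 − 828.571 = 121.762 ms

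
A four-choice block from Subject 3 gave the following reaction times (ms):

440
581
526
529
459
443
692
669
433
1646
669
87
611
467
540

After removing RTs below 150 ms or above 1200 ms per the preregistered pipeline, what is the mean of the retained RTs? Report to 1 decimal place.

543.0 ms

Excluded: 87, 1646
Retained (n=13): Σ = 7059
Mean = 7059/13 = 543.0000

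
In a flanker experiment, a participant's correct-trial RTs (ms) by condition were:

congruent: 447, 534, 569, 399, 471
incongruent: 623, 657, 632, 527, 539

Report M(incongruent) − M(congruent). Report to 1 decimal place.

111.6 ms

M(congruent) = 2420/5 = 484.000
M(incongruent) = 2978/5 = 595.600
Difference = 595.600 − 484.000 = 111.600 ms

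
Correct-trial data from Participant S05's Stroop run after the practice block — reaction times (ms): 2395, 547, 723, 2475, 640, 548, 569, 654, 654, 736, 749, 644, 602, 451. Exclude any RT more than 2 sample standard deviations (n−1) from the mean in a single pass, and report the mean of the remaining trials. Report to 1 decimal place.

626.4 ms

n = 14, ΣRT = 12387, M = 884.786
Σ(x−M)² = 5696082.36; s = √(5696082.36/13) = 661.937
Cutoffs: 884.786 ± 2·661.937 → [-439.1, 2208.7]
Outside: 2395, 2475 → excluded.
Retained (n=12): Σ = 7517, mean = 7517/12 = 626.417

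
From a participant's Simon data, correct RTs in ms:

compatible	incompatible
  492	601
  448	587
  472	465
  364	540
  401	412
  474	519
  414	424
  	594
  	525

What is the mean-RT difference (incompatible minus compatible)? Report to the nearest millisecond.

81 ms

M(compatible) = 3065/7 = 437.857
M(incompatible) = 4667/9 = 518.556
Difference = 518.556 − 437.857 = 80.698 ms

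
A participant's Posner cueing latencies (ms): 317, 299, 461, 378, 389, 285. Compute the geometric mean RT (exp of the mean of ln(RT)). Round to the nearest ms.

ln(RT): 5.7589, 5.7004, 6.1334, 5.9349, 5.9636, 5.6525
Mean ln(RT) = 35.1437/6 = 5.85728
Geometric mean = exp(5.85728) = 349.77 ms

350 ms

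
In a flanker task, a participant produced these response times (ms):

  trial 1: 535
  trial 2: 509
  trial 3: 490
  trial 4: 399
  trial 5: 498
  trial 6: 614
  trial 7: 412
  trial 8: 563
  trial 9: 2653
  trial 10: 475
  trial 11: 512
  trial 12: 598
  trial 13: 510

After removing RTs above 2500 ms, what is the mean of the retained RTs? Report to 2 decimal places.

509.58 ms

Excluded: 2653
Retained (n=12): Σ = 6115
Mean = 6115/12 = 509.5833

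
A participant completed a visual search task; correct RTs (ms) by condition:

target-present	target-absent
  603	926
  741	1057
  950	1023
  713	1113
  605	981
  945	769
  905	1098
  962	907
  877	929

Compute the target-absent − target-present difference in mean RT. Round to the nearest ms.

M(target-present) = 7301/9 = 811.222
M(target-absent) = 8803/9 = 978.111
Difference = 978.111 − 811.222 = 166.889 ms

167 ms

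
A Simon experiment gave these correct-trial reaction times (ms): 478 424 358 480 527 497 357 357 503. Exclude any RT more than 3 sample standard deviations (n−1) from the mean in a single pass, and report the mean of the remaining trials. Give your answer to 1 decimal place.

442.3 ms

n = 9, ΣRT = 3981, M = 442.333
Σ(x−M)² = 38540.00; s = √(38540.00/8) = 69.408
Cutoffs: 442.333 ± 3·69.408 → [234.1, 650.6]
No RTs fall outside the cutoffs; all 9 retained. Mean = 3981/9 = 442.333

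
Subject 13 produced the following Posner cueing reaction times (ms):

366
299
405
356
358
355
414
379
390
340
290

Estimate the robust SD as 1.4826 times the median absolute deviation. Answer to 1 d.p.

Sorted: 290, 299, 340, 355, 356, 358, 366, 379, 390, 405, 414 → median = 358
|x − 358| sorted: 0, 2, 3, 8, 18, 21, 32, 47, 56, 59, 68 → MAD = 21
Robust SD ≈ 1.4826 × 21 = 31.135

31.1 ms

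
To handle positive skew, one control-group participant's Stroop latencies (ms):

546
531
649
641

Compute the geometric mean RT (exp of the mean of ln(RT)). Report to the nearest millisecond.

589 ms

ln(RT): 6.3026, 6.2748, 6.4754, 6.4630
Mean ln(RT) = 25.5158/4 = 6.37896
Geometric mean = exp(6.37896) = 589.31 ms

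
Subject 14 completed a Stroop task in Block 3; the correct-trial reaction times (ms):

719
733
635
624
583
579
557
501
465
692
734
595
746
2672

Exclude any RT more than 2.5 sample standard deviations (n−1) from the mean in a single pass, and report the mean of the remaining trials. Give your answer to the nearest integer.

n = 14, ΣRT = 10835, M = 773.929
Σ(x−M)² = 3981684.93; s = √(3981684.93/13) = 553.429
Cutoffs: 773.929 ± 2.5·553.429 → [-609.6, 2157.5]
Outside: 2672 → excluded.
Retained (n=13): Σ = 8163, mean = 8163/13 = 627.923

628 ms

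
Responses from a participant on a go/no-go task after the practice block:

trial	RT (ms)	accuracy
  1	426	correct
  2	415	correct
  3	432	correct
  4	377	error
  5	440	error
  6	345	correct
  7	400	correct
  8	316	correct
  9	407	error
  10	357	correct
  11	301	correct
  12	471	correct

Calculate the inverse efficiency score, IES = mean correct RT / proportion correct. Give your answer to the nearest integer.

Correct trials (n=9): 426, 415, 432, 345, 400, 316, 357, 301, 471
Mean correct RT = 3463/9 = 384.7778 ms
Proportion correct = 9/12
IES = 384.7778 / (9/12) = 513.037 ms

513 ms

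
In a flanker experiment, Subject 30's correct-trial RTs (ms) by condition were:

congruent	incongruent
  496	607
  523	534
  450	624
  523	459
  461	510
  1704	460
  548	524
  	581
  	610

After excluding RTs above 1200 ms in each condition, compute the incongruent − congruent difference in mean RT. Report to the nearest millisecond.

congruent: exclude 1704
M(congruent) = 3001/6 = 500.167
M(incongruent) = 4909/9 = 545.444
Difference = 545.444 − 500.167 = 45.278 ms

45 ms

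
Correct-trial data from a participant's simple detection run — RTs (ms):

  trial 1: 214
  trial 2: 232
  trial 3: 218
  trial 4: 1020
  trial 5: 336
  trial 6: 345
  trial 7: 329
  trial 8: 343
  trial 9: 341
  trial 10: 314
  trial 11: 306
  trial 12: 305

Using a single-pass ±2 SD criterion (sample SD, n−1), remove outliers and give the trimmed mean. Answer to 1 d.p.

298.5 ms

n = 12, ΣRT = 4303, M = 358.583
Σ(x−M)² = 503908.92; s = √(503908.92/11) = 214.032
Cutoffs: 358.583 ± 2·214.032 → [-69.5, 786.6]
Outside: 1020 → excluded.
Retained (n=11): Σ = 3283, mean = 3283/11 = 298.455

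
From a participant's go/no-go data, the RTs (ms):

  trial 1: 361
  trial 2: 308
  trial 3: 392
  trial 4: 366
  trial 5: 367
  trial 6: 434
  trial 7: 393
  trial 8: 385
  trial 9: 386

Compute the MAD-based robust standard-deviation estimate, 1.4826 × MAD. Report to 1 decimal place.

Sorted: 308, 361, 366, 367, 385, 386, 392, 393, 434 → median = 385
|x − 385| sorted: 0, 1, 7, 8, 18, 19, 24, 49, 77 → MAD = 18
Robust SD ≈ 1.4826 × 18 = 26.687

26.7 ms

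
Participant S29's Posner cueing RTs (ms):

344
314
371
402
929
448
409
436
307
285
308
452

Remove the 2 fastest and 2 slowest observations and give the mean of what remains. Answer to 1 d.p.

Sorted: 285, 307, 308, 314, 344, 371, 402, 409, 436, 448, 452, 929
Drop lowest 2 (285, 307) and highest 2 (452, 929)
Remaining (n=8): Σ = 3032, mean = 3032/8 = 379.000

379.0 ms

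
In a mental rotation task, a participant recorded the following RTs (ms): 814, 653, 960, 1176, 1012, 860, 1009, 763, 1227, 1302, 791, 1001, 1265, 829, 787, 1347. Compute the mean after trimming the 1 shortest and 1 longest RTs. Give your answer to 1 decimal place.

Sorted: 653, 763, 787, 791, 814, 829, 860, 960, 1001, 1009, 1012, 1176, 1227, 1265, 1302, 1347
Drop lowest 1 (653) and highest 1 (1347)
Remaining (n=14): Σ = 13796, mean = 13796/14 = 985.429

985.4 ms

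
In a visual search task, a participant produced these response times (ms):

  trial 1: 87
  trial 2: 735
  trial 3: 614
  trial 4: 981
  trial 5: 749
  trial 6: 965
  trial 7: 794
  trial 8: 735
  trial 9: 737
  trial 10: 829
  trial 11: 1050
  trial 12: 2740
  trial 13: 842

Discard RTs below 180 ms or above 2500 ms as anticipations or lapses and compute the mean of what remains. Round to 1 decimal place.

Excluded: 87, 2740
Retained (n=11): Σ = 9031
Mean = 9031/11 = 821.0000

821.0 ms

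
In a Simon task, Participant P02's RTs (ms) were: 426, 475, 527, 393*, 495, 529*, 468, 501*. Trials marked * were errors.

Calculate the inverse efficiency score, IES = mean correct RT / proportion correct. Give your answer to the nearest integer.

765 ms

Correct trials (n=5): 426, 475, 527, 495, 468
Mean correct RT = 2391/5 = 478.2000 ms
Proportion correct = 5/8
IES = 478.2000 / (5/8) = 765.120 ms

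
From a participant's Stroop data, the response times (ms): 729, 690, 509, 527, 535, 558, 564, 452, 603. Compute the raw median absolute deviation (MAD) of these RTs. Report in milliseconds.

Sorted: 452, 509, 527, 535, 558, 564, 603, 690, 729 → median = 558
|x − 558|: 171, 132, 49, 31, 23, 0, 6, 106, 45
Sorted deviations: 0, 6, 23, 31, 45, 49, 106, 132, 171 → MAD = 45

45 ms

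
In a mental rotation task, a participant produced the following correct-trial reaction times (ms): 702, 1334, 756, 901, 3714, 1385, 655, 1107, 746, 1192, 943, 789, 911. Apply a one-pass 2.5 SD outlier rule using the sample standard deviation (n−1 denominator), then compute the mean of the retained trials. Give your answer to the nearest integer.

n = 13, ΣRT = 15135, M = 1164.231
Σ(x−M)² = 7720630.31; s = √(7720630.31/12) = 802.113
Cutoffs: 1164.231 ± 2.5·802.113 → [-841.1, 3169.5]
Outside: 3714 → excluded.
Retained (n=12): Σ = 11421, mean = 11421/12 = 951.750

952 ms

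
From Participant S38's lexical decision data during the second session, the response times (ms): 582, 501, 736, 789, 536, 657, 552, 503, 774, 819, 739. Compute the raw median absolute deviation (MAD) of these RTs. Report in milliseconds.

Sorted: 501, 503, 536, 552, 582, 657, 736, 739, 774, 789, 819 → median = 657
|x − 657|: 75, 156, 79, 132, 121, 0, 105, 154, 117, 162, 82
Sorted deviations: 0, 75, 79, 82, 105, 117, 121, 132, 154, 156, 162 → MAD = 117

117 ms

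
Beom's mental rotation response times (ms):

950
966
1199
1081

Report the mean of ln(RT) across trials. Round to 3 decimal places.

ln(RT): 6.8565, 6.8732, 7.0892, 6.9856
Σ ln(RT) = 27.8045
Mean = 27.8045/4 = 6.95113

6.951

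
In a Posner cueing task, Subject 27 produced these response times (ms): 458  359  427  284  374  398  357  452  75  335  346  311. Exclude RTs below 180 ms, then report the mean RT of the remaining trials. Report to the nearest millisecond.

373 ms

Excluded: 75
Retained (n=11): Σ = 4101
Mean = 4101/11 = 372.8182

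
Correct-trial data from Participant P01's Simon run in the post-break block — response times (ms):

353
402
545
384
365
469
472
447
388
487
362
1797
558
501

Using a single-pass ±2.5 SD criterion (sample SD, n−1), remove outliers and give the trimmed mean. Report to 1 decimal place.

n = 14, ΣRT = 7530, M = 537.857
Σ(x−M)² = 1766739.71; s = √(1766739.71/13) = 368.650
Cutoffs: 537.857 ± 2.5·368.650 → [-383.8, 1459.5]
Outside: 1797 → excluded.
Retained (n=13): Σ = 5733, mean = 5733/13 = 441.000

441.0 ms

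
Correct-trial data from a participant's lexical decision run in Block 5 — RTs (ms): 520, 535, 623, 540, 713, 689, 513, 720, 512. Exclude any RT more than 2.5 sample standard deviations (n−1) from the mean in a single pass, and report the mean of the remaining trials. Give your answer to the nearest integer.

n = 9, ΣRT = 5365, M = 596.111
Σ(x−M)² = 65020.89; s = √(65020.89/8) = 90.153
Cutoffs: 596.111 ± 2.5·90.153 → [370.7, 821.5]
No RTs fall outside the cutoffs; all 9 retained. Mean = 5365/9 = 596.111

596 ms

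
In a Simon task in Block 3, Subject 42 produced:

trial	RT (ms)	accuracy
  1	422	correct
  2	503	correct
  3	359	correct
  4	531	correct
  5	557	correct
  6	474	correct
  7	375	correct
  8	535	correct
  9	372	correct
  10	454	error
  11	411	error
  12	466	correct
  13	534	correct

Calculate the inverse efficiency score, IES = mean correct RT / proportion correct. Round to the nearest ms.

551 ms

Correct trials (n=11): 422, 503, 359, 531, 557, 474, 375, 535, 372, 466, 534
Mean correct RT = 5128/11 = 466.1818 ms
Proportion correct = 11/13
IES = 466.1818 / (11/13) = 550.942 ms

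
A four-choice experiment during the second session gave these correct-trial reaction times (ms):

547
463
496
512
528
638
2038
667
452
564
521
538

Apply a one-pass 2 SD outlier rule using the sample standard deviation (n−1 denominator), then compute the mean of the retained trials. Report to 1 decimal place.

n = 12, ΣRT = 7964, M = 663.667
Σ(x−M)² = 2103742.67; s = √(2103742.67/11) = 437.321
Cutoffs: 663.667 ± 2·437.321 → [-211.0, 1538.3]
Outside: 2038 → excluded.
Retained (n=11): Σ = 5926, mean = 5926/11 = 538.727

538.7 ms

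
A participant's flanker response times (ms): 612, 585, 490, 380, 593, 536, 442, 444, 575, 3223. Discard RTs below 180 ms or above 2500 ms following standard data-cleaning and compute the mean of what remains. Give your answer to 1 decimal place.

Excluded: 3223
Retained (n=9): Σ = 4657
Mean = 4657/9 = 517.4444

517.4 ms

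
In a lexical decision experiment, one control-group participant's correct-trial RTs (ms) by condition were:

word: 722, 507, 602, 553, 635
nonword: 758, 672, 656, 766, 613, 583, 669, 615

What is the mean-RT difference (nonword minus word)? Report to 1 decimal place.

62.7 ms

M(word) = 3019/5 = 603.800
M(nonword) = 5332/8 = 666.500
Difference = 666.500 − 603.800 = 62.700 ms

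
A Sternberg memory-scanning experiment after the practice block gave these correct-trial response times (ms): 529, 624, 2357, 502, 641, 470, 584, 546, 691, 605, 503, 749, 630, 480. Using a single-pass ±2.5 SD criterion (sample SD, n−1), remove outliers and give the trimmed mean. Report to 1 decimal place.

n = 14, ΣRT = 9911, M = 707.929
Σ(x−M)² = 3016158.93; s = √(3016158.93/13) = 481.676
Cutoffs: 707.929 ± 2.5·481.676 → [-496.3, 1912.1]
Outside: 2357 → excluded.
Retained (n=13): Σ = 7554, mean = 7554/13 = 581.077

581.1 ms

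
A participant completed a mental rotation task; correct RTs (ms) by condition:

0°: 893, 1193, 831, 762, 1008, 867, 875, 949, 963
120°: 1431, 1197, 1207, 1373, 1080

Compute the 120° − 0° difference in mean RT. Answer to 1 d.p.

M(0°) = 8341/9 = 926.778
M(120°) = 6288/5 = 1257.600
Difference = 1257.600 − 926.778 = 330.822 ms

330.8 ms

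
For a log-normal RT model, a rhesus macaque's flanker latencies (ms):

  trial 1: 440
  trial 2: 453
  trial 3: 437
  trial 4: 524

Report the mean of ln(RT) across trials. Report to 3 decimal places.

ln(RT): 6.0868, 6.1159, 6.0799, 6.2615
Σ ln(RT) = 24.5441
Mean = 24.5441/4 = 6.13602

6.136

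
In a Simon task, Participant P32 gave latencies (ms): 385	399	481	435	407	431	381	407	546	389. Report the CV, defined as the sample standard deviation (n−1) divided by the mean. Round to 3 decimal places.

0.121

n = 10, Σ = 4261, M = 426.1000
Σ(x−M)² = 24056.900; s = √(24056.900/9) = 51.7010
CV = 51.7010 / 426.1000 = 0.12134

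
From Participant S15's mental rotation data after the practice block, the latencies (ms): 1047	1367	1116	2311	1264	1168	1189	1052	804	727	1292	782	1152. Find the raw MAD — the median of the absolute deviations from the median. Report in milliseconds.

112 ms

Sorted: 727, 782, 804, 1047, 1052, 1116, 1152, 1168, 1189, 1264, 1292, 1367, 2311 → median = 1152
|x − 1152|: 105, 215, 36, 1159, 112, 16, 37, 100, 348, 425, 140, 370, 0
Sorted deviations: 0, 16, 36, 37, 100, 105, 112, 140, 215, 348, 370, 425, 1159 → MAD = 112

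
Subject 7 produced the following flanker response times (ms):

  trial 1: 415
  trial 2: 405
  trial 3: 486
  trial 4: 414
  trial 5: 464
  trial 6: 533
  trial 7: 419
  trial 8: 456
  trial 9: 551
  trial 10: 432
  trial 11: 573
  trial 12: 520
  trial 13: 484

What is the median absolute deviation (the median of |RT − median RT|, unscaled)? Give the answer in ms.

49 ms

Sorted: 405, 414, 415, 419, 432, 456, 464, 484, 486, 520, 533, 551, 573 → median = 464
|x − 464|: 49, 59, 22, 50, 0, 69, 45, 8, 87, 32, 109, 56, 20
Sorted deviations: 0, 8, 20, 22, 32, 45, 49, 50, 56, 59, 69, 87, 109 → MAD = 49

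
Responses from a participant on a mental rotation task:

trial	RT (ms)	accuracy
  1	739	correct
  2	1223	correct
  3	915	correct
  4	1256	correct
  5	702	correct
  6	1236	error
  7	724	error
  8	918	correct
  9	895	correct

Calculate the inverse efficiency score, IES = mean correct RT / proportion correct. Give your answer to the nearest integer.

Correct trials (n=7): 739, 1223, 915, 1256, 702, 918, 895
Mean correct RT = 6648/7 = 949.7143 ms
Proportion correct = 7/9
IES = 949.7143 / (7/9) = 1221.061 ms

1221 ms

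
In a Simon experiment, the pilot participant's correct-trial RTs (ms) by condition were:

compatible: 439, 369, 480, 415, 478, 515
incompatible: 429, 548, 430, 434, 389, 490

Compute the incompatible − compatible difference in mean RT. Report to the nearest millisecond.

4 ms

M(compatible) = 2696/6 = 449.333
M(incompatible) = 2720/6 = 453.333
Difference = 453.333 − 449.333 = 4.000 ms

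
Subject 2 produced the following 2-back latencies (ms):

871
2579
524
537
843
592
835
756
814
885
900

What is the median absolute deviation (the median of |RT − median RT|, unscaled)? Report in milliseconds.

65 ms

Sorted: 524, 537, 592, 756, 814, 835, 843, 871, 885, 900, 2579 → median = 835
|x − 835|: 36, 1744, 311, 298, 8, 243, 0, 79, 21, 50, 65
Sorted deviations: 0, 8, 21, 36, 50, 65, 79, 243, 298, 311, 1744 → MAD = 65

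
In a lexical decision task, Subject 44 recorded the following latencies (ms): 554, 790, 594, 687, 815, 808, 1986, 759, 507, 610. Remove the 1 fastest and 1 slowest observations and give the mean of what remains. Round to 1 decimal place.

Sorted: 507, 554, 594, 610, 687, 759, 790, 808, 815, 1986
Drop lowest 1 (507) and highest 1 (1986)
Remaining (n=8): Σ = 5617, mean = 5617/8 = 702.125

702.1 ms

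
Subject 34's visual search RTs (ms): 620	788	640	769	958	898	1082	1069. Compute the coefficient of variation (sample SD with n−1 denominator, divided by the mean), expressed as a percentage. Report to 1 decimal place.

20.9%

n = 8, Σ = 6824, M = 853.0000
Σ(x−M)² = 223086.000; s = √(223086.000/7) = 178.5201
CV = 178.5201 / 853.0000 = 0.20929 = 20.929%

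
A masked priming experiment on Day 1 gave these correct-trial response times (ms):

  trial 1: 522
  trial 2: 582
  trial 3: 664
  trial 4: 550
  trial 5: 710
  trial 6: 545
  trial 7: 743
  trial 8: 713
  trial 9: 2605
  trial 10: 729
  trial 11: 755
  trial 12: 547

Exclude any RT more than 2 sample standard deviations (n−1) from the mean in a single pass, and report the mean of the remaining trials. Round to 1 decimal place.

n = 12, ΣRT = 9665, M = 805.417
Σ(x−M)² = 3618494.92; s = √(3618494.92/11) = 573.545
Cutoffs: 805.417 ± 2·573.545 → [-341.7, 1952.5]
Outside: 2605 → excluded.
Retained (n=11): Σ = 7060, mean = 7060/11 = 641.818

641.8 ms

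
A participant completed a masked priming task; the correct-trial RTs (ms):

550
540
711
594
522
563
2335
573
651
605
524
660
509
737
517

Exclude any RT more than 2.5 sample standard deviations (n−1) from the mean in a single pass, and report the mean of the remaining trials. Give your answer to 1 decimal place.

n = 15, ΣRT = 10591, M = 706.067
Σ(x−M)² = 2914052.93; s = √(2914052.93/14) = 456.231
Cutoffs: 706.067 ± 2.5·456.231 → [-434.5, 1846.6]
Outside: 2335 → excluded.
Retained (n=14): Σ = 8256, mean = 8256/14 = 589.714

589.7 ms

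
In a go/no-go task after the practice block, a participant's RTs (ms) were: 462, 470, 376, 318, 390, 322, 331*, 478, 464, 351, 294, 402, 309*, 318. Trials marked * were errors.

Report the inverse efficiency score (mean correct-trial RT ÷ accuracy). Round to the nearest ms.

Correct trials (n=12): 462, 470, 376, 318, 390, 322, 478, 464, 351, 294, 402, 318
Mean correct RT = 4645/12 = 387.0833 ms
Proportion correct = 12/14
IES = 387.0833 / (12/14) = 451.597 ms

452 ms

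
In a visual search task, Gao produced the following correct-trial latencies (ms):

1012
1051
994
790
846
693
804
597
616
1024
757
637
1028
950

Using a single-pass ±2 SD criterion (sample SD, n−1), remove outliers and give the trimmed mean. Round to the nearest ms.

843 ms

n = 14, ΣRT = 11799, M = 842.786
Σ(x−M)² = 361776.36; s = √(361776.36/13) = 166.820
Cutoffs: 842.786 ± 2·166.820 → [509.1, 1176.4]
No RTs fall outside the cutoffs; all 14 retained. Mean = 11799/14 = 842.786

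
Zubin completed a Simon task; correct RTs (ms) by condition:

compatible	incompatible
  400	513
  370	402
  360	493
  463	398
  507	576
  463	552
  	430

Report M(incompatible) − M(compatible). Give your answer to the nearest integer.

53 ms

M(compatible) = 2563/6 = 427.167
M(incompatible) = 3364/7 = 480.571
Difference = 480.571 − 427.167 = 53.405 ms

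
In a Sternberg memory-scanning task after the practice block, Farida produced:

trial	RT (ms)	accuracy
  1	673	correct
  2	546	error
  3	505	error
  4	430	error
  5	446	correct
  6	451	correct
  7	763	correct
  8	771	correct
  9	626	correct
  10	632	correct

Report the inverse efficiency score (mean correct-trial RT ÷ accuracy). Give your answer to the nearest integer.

890 ms

Correct trials (n=7): 673, 446, 451, 763, 771, 626, 632
Mean correct RT = 4362/7 = 623.1429 ms
Proportion correct = 7/10
IES = 623.1429 / (7/10) = 890.204 ms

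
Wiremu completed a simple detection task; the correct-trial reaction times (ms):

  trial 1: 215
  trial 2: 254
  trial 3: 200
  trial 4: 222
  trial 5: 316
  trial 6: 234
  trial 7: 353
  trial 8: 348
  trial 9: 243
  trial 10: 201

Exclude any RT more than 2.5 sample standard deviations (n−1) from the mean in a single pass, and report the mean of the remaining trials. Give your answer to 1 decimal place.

258.6 ms

n = 10, ΣRT = 2586, M = 258.600
Σ(x−M)² = 31060.40; s = √(31060.40/9) = 58.747
Cutoffs: 258.600 ± 2.5·58.747 → [111.7, 405.5]
No RTs fall outside the cutoffs; all 10 retained. Mean = 2586/10 = 258.600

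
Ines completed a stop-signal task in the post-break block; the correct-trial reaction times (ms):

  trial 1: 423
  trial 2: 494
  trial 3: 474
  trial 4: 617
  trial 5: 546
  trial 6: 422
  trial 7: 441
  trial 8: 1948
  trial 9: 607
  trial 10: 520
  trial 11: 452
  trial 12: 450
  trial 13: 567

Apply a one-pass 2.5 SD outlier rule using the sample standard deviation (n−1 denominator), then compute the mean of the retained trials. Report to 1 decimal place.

n = 13, ΣRT = 7961, M = 612.385
Σ(x−M)² = 1985663.08; s = √(1985663.08/12) = 406.782
Cutoffs: 612.385 ± 2.5·406.782 → [-404.6, 1629.3]
Outside: 1948 → excluded.
Retained (n=12): Σ = 6013, mean = 6013/12 = 501.083

501.1 ms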